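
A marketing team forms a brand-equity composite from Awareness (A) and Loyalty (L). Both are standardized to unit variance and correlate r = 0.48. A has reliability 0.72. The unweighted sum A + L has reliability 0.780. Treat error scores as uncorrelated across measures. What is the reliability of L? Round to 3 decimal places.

0.629

Var(A+L) = 2 + 2·0.48 = 2.960.
True-score variance = ρ_A + ρ_L + 2·0.48, so 0.780 = (0.72 + ρ_L + 0.96) / 2.960.
ρ_L = 0.780·2.960 − 0.72 − 0.96 = 0.629.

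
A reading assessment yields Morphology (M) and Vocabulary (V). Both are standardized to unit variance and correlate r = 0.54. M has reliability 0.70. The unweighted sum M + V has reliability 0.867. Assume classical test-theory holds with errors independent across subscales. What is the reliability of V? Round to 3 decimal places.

Var(M+V) = 2 + 2·0.54 = 3.080.
True-score variance = ρ_M + ρ_V + 2·0.54, so 0.867 = (0.70 + ρ_V + 1.08) / 3.080.
ρ_V = 0.867·3.080 − 0.70 − 1.08 = 0.890.

0.890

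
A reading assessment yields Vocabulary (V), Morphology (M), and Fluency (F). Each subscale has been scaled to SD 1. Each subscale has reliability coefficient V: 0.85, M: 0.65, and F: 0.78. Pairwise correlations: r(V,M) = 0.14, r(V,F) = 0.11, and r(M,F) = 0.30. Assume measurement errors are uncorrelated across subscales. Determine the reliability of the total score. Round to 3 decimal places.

Var(V+M+F) = 3 + 2·[0.14 + 0.11 + 0.30] = 3 + 1.1 = 4.1.
Under uncorrelated errors the observed covariances equal the true-score covariances, so only the own-variance terms attenuate.
True-score variance = [0.85 + 0.65 + 0.78] + 1.1 = 2.28 + 1.1 = 3.38.
Reliability = 3.38 / 4.1 = 0.824.

0.824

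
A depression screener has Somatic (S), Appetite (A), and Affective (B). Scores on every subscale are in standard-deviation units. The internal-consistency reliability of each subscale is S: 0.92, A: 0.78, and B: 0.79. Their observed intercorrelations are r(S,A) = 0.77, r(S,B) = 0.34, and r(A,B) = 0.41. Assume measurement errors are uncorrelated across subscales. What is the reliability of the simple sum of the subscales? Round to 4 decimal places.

0.9156

Var(S+A+B) = 3 + 2·[0.77 + 0.34 + 0.41] = 3 + 3.04 = 6.04.
With uncorrelated errors the cross-covariances are all true-score covariance, so they carry over unchanged; only the diagonal terms shrink to ρᵢσᵢ².
True-score variance = [0.92 + 0.78 + 0.79] + 3.04 = 2.49 + 3.04 = 5.53.
Reliability = 5.53 / 6.04 = 0.9156.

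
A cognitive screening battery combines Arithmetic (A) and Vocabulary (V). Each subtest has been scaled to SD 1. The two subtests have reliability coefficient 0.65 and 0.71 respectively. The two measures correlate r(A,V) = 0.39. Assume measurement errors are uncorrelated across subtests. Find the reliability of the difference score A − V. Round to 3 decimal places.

Var(A−V) = 1 + 1 − 2·0.39 = 2 − 0.78 = 1.22.
With uncorrelated errors the cross-covariances are all true-score covariance, so they carry over unchanged; only the diagonal terms shrink to ρᵢσᵢ².
True-score variance = [0.65 + 0.71] − 0.78 = 1.36 − 0.78 = 0.58.
Reliability = 0.58 / 1.22 = 0.475.

0.475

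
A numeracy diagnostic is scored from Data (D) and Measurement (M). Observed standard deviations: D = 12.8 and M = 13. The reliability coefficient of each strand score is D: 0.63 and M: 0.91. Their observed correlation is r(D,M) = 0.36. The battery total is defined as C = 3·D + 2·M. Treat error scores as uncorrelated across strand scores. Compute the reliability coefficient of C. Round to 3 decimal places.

Var(C) = 3²·12.8² + 2²·13² + 2·[6·12.8·13·0.36] = 2150.56 + 718.848 = 2869.41.
With uncorrelated errors the cross-covariances are all true-score covariance, so they carry over unchanged; only the diagonal terms shrink to ρᵢσᵢ².
True-score variance = [3²·12.8²·0.63 + 2²·13²·0.91] + 718.848 = 1544.13 + 718.848 = 2262.98.
Reliability = 2262.98 / 2869.41 = 0.789.

0.789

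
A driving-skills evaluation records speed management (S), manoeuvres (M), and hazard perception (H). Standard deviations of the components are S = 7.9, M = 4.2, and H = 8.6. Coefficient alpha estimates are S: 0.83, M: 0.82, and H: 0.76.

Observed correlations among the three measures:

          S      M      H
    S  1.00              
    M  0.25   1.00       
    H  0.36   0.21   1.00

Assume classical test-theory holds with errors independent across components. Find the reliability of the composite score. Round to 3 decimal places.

0.866

Var(S+M+H) = 7.9² + 4.2² + 8.6² + 2·[7.9·4.2·0.25 + 7.9·8.6·0.36 + 4.2·8.6·0.21] = 154.01 + 80.6772 = 234.687.
Because errors are independent across components, Cov(Tᵢ,Tⱼ) = Cov(Xᵢ,Xⱼ); the off-diagonal part of the true-score variance is the same as above.
True-score variance = [7.9²·0.83 + 4.2²·0.82 + 8.6²·0.76] + 80.6772 = 122.475 + 80.6772 = 203.152.
Reliability = 203.152 / 234.687 = 0.866.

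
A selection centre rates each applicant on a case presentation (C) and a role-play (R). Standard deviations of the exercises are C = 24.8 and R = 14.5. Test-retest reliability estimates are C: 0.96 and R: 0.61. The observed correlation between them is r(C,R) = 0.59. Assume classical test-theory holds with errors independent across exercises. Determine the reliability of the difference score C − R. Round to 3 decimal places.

Var(C−R) = 24.8² + 14.5² − 2·24.8·14.5·0.59 = 825.29 − 424.328 = 400.962.
With uncorrelated errors the cross-covariances are all true-score covariance, so they carry over unchanged; only the diagonal terms shrink to ρᵢσᵢ².
True-score variance = [24.8²·0.96 + 14.5²·0.61] − 424.328 = 718.691 − 424.328 = 294.363.
Reliability = 294.363 / 400.962 = 0.734.

0.734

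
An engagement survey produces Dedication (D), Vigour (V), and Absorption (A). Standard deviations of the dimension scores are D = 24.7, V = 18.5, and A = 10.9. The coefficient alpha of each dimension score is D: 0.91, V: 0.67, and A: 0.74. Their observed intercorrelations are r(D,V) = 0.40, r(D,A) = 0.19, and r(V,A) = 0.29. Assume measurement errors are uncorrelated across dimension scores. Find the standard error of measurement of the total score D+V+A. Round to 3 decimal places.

14.098

Var(total) = 1071.15 + 584.824 = 1655.97.
True-score variance = 872.409 + 584.824 = 1457.23, so reliability = 0.8800.
Error variance = 1655.97 − 1457.23 = 198.741; SEM = √198.741 = 14.098.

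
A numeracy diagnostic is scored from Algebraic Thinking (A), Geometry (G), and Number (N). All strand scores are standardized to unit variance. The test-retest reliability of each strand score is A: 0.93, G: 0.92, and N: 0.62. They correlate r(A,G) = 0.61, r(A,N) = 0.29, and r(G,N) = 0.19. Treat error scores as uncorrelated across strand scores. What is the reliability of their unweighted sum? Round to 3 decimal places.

0.898

Var(A+G+N) = 3 + 2·[0.61 + 0.29 + 0.19] = 3 + 2.18 = 5.18.
Under uncorrelated errors the observed covariances equal the true-score covariances, so only the own-variance terms attenuate.
True-score variance = [0.93 + 0.92 + 0.62] + 2.18 = 2.47 + 2.18 = 4.65.
Reliability = 4.65 / 5.18 = 0.898.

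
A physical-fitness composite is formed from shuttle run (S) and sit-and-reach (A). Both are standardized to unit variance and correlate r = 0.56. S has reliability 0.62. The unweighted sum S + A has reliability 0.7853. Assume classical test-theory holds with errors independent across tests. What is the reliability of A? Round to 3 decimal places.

Var(S+A) = 2 + 2·0.56 = 3.120.
True-score variance = ρ_S + ρ_A + 2·0.56, so 0.7853 = (0.62 + ρ_A + 1.12) / 3.120.
ρ_A = 0.7853·3.120 − 0.62 − 1.12 = 0.710.

0.710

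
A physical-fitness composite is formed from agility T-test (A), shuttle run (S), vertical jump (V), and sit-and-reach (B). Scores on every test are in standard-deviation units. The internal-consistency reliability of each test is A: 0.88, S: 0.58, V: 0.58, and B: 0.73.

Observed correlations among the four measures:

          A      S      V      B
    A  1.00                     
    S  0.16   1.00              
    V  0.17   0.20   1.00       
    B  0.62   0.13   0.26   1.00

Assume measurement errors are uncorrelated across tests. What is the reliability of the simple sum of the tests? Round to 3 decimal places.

0.826

Var(A+S+V+B) = 4 + 2·[0.16 + 0.17 + 0.62 + 0.20 + 0.13 + 0.26] = 4 + 3.08 = 7.08.
With uncorrelated errors the cross-covariances are all true-score covariance, so they carry over unchanged; only the diagonal terms shrink to ρᵢσᵢ².
True-score variance = [0.88 + 0.58 + 0.58 + 0.73] + 3.08 = 2.77 + 3.08 = 5.85.
Reliability = 5.85 / 7.08 = 0.826.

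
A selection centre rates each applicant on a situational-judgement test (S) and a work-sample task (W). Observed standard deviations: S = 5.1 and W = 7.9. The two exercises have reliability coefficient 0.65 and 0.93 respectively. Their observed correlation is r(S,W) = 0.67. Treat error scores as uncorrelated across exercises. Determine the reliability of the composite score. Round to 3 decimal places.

Var(S+W) = 5.1² + 7.9² + 2·[5.1·7.9·0.67] = 88.42 + 53.9886 = 142.409.
Under uncorrelated errors the observed covariances equal the true-score covariances, so only the own-variance terms attenuate.
True-score variance = [5.1²·0.65 + 7.9²·0.93] + 53.9886 = 74.9478 + 53.9886 = 128.936.
Reliability = 128.936 / 142.409 = 0.905.

0.905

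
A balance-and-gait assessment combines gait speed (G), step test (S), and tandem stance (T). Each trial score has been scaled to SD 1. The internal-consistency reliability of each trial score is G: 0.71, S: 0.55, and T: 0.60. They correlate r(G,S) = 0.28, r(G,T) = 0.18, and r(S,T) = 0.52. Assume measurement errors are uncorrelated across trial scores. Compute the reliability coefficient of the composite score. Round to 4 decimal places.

0.7702

Var(G+S+T) = 3 + 2·[0.28 + 0.18 + 0.52] = 3 + 1.96 = 4.96.
Under uncorrelated errors the observed covariances equal the true-score covariances, so only the own-variance terms attenuate.
True-score variance = [0.71 + 0.55 + 0.60] + 1.96 = 1.86 + 1.96 = 3.82.
Reliability = 3.82 / 4.96 = 0.7702.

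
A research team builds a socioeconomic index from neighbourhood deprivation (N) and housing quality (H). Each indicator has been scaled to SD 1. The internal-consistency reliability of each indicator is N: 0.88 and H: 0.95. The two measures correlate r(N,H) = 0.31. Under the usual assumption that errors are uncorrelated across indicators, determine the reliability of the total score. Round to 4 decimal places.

Var(N+H) = 2 + 2·[0.31] = 2 + 0.62 = 2.62.
With uncorrelated errors the cross-covariances are all true-score covariance, so they carry over unchanged; only the diagonal terms shrink to ρᵢσᵢ².
True-score variance = [0.88 + 0.95] + 0.62 = 1.83 + 0.62 = 2.45.
Reliability = 2.45 / 2.62 = 0.9351.

0.9351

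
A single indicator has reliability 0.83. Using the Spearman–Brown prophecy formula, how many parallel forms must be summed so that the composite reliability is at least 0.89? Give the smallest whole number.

k ≥ ρ*(1−ρ₁)/(ρ₁(1−ρ*)) = 0.89·0.17 / (0.83·0.11) = 1.657.
Smallest integer k = 2.

2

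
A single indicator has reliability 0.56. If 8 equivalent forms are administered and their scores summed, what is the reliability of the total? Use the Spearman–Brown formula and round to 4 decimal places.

ρ_k = kρ / (1 + (k−1)ρ) = 8·0.56 / (1 + 7·0.56) = 4.480 / 4.920 = 0.9106.

0.9106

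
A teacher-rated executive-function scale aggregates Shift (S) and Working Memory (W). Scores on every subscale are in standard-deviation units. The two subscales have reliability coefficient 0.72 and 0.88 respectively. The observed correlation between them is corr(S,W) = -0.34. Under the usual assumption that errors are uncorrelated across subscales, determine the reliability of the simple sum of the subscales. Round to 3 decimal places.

Var(S+W) = 2 + 2·[(-0.34)] = 2 − 0.68 = 1.32.
Under uncorrelated errors the observed covariances equal the true-score covariances, so only the own-variance terms attenuate.
True-score variance = [0.72 + 0.88] − 0.68 = 1.6 − 0.68 = 0.92.
Reliability = 0.92 / 1.32 = 0.697.

0.697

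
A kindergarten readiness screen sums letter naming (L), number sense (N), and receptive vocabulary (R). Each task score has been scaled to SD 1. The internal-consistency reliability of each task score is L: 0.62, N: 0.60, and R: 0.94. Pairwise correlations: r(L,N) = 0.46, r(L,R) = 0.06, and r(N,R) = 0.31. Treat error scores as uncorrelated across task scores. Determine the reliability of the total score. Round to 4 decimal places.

Var(L+N+R) = 3 + 2·[0.46 + 0.06 + 0.31] = 3 + 1.66 = 4.66.
Under uncorrelated errors the observed covariances equal the true-score covariances, so only the own-variance terms attenuate.
True-score variance = [0.62 + 0.60 + 0.94] + 1.66 = 2.16 + 1.66 = 3.82.
Reliability = 3.82 / 4.66 = 0.8197.

0.8197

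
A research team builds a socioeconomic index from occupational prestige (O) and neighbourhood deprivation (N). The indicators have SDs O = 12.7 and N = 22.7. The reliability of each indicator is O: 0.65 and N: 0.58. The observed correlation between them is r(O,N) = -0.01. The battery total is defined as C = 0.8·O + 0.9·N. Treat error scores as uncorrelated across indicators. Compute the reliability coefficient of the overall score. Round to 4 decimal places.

Var(C) = 0.8²·12.7² + 0.9²·22.7² + 2·[0.72·12.7·22.7·(-0.01)] = 520.611 − 4.15138 = 516.459.
Because errors are independent across components, Cov(Tᵢ,Tⱼ) = Cov(Xᵢ,Xⱼ); the off-diagonal part of the true-score variance is the same as above.
True-score variance = [0.8²·12.7²·0.65 + 0.9²·22.7²·0.58] − 4.15138 = 309.18 − 4.15138 = 305.029.
Reliability = 305.029 / 516.459 = 0.5906.

0.5906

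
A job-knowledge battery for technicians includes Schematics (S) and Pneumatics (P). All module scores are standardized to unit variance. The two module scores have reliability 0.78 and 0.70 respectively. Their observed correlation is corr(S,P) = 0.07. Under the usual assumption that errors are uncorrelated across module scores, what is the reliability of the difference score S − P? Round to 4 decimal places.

Var(S−P) = 1 + 1 − 2·0.07 = 2 − 0.14 = 1.86.
With uncorrelated errors the cross-covariances are all true-score covariance, so they carry over unchanged; only the diagonal terms shrink to ρᵢσᵢ².
True-score variance = [0.78 + 0.70] − 0.14 = 1.48 − 0.14 = 1.34.
Reliability = 1.34 / 1.86 = 0.7204.

0.7204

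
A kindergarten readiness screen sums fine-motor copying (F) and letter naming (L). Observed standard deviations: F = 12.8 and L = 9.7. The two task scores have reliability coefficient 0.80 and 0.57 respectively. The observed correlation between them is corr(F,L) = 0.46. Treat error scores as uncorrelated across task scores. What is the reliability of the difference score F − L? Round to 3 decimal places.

Var(F−L) = 12.8² + 9.7² − 2·12.8·9.7·0.46 = 257.93 − 114.227 = 143.703.
With uncorrelated errors the cross-covariances are all true-score covariance, so they carry over unchanged; only the diagonal terms shrink to ρᵢσᵢ².
True-score variance = [12.8²·0.80 + 9.7²·0.57] − 114.227 = 184.703 − 114.227 = 70.4761.
Reliability = 70.4761 / 143.703 = 0.490.

0.490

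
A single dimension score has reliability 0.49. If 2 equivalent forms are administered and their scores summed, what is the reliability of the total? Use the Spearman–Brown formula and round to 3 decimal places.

0.658

ρ_k = kρ / (1 + (k−1)ρ) = 2·0.49 / (1 + 1·0.49) = 0.980 / 1.490 = 0.658.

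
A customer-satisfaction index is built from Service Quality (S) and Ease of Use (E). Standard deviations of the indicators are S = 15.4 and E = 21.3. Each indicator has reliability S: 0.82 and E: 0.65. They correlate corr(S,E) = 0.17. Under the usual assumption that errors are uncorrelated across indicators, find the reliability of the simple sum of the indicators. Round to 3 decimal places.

Var(S+E) = 15.4² + 21.3² + 2·[15.4·21.3·0.17] = 690.85 + 111.527 = 802.377.
With uncorrelated errors the cross-covariances are all true-score covariance, so they carry over unchanged; only the diagonal terms shrink to ρᵢσᵢ².
True-score variance = [15.4²·0.82 + 21.3²·0.65] + 111.527 = 489.37 + 111.527 = 600.897.
Reliability = 600.897 / 802.377 = 0.749.

0.749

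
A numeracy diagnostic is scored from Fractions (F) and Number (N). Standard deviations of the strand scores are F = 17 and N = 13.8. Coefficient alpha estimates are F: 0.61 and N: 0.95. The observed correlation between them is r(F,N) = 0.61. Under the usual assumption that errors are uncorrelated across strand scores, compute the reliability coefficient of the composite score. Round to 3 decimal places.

0.840

Var(F+N) = 17² + 13.8² + 2·[17·13.8·0.61] = 479.44 + 286.212 = 765.652.
With uncorrelated errors the cross-covariances are all true-score covariance, so they carry over unchanged; only the diagonal terms shrink to ρᵢσᵢ².
True-score variance = [17²·0.61 + 13.8²·0.95] + 286.212 = 357.208 + 286.212 = 643.42.
Reliability = 643.42 / 765.652 = 0.840.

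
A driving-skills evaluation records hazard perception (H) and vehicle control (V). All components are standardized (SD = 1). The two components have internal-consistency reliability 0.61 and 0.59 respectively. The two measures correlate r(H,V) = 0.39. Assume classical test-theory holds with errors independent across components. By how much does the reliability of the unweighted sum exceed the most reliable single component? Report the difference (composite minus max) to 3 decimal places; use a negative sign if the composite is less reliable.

0.102

Var(sum) = 2 + 0.78 = 2.78; true-score variance = 1.2 + 0.78 = 1.98; composite reliability = 0.7122.
Max component reliability = 0.6100.
Difference = 0.7122 − 0.6100 = 0.102.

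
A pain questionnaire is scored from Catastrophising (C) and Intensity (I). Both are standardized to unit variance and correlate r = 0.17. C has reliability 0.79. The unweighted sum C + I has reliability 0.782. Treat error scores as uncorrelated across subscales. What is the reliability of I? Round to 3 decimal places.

0.700

Var(C+I) = 2 + 2·0.17 = 2.340.
True-score variance = ρ_C + ρ_I + 2·0.17, so 0.782 = (0.79 + ρ_I + 0.34) / 2.340.
ρ_I = 0.782·2.340 − 0.79 − 0.34 = 0.700.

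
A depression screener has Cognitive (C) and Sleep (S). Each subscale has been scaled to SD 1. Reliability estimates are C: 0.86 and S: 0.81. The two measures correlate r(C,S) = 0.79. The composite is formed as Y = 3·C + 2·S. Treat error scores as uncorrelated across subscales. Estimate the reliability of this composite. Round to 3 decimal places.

Var(Y) = 3² + 2² + 2·[6·0.79] = 13 + 9.48 = 22.48.
Because errors are independent across components, Cov(Tᵢ,Tⱼ) = Cov(Xᵢ,Xⱼ); the off-diagonal part of the true-score variance is the same as above.
True-score variance = [3²·0.86 + 2²·0.81] + 9.48 = 10.98 + 9.48 = 20.46.
Reliability = 20.46 / 22.48 = 0.910.

0.910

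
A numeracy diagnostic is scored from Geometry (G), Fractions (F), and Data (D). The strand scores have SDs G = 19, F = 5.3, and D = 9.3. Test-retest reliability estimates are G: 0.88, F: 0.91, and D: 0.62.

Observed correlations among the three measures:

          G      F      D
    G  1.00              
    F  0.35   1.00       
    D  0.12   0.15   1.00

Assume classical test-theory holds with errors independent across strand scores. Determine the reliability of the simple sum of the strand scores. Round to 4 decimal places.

0.8695

Var(G+F+D) = 19² + 5.3² + 9.3² + 2·[19·5.3·0.35 + 19·9.3·0.12 + 5.3·9.3·0.15] = 475.58 + 127.685 = 603.265.
Under uncorrelated errors the observed covariances equal the true-score covariances, so only the own-variance terms attenuate.
True-score variance = [19²·0.88 + 5.3²·0.91 + 9.3²·0.62] + 127.685 = 396.866 + 127.685 = 524.551.
Reliability = 524.551 / 603.265 = 0.8695.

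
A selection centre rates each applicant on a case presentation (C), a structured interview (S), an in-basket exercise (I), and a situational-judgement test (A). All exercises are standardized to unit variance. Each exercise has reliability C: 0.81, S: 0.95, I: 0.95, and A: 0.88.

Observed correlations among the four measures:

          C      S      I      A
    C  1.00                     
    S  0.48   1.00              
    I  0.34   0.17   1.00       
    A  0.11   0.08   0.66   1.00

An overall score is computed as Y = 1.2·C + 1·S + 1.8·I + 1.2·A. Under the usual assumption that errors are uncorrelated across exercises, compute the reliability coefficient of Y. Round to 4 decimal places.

0.9520

Var(Y) = 1.2² + 1 + 1.8² + 1.2² + 2·[1.2·0.48 + 2.16·0.34 + 1.44·0.11 + 1.8·0.17 + 1.2·0.08 + 2.16·0.66] = 7.12 + 6.5928 = 13.7128.
With uncorrelated errors the cross-covariances are all true-score covariance, so they carry over unchanged; only the diagonal terms shrink to ρᵢσᵢ².
True-score variance = [1.2²·0.81 + 0.95 + 1.8²·0.95 + 1.2²·0.88] + 6.5928 = 6.4616 + 6.5928 = 13.0544.
Reliability = 13.0544 / 13.7128 = 0.9520.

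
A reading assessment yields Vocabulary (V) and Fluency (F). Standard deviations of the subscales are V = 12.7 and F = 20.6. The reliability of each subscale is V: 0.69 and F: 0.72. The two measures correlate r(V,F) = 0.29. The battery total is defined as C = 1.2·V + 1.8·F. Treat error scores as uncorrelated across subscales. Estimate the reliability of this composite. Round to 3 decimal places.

Var(C) = 1.2²·12.7² + 1.8²·20.6² + 2·[2.16·12.7·20.6·0.29] = 1607.18 + 327.758 = 1934.94.
With uncorrelated errors the cross-covariances are all true-score covariance, so they carry over unchanged; only the diagonal terms shrink to ρᵢσᵢ².
True-score variance = [1.2²·12.7²·0.69 + 1.8²·20.6²·0.72] + 327.758 = 1150.2 + 327.758 = 1477.96.
Reliability = 1477.96 / 1934.94 = 0.764.

0.764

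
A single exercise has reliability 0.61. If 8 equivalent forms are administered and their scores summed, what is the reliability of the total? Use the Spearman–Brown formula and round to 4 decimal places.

0.9260

ρ_k = kρ / (1 + (k−1)ρ) = 8·0.61 / (1 + 7·0.61) = 4.880 / 5.270 = 0.9260.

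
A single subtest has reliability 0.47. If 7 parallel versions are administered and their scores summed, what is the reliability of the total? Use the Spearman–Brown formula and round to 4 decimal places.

ρ_k = kρ / (1 + (k−1)ρ) = 7·0.47 / (1 + 6·0.47) = 3.290 / 3.820 = 0.8613.

0.8613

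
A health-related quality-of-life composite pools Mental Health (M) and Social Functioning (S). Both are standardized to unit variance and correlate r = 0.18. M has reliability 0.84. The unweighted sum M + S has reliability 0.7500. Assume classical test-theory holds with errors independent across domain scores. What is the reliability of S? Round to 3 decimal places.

Var(M+S) = 2 + 2·0.18 = 2.360.
True-score variance = ρ_M + ρ_S + 2·0.18, so 0.7500 = (0.84 + ρ_S + 0.36) / 2.360.
ρ_S = 0.7500·2.360 − 0.84 − 0.36 = 0.570.

0.570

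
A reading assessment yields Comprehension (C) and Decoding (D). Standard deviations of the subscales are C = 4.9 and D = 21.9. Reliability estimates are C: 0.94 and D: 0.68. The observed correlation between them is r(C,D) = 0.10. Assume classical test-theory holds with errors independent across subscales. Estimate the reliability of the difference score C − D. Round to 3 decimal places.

0.679

Var(C−D) = 4.9² + 21.9² − 2·4.9·21.9·0.10 = 503.62 − 21.462 = 482.158.
Because errors are independent across components, Cov(Tᵢ,Tⱼ) = Cov(Xᵢ,Xⱼ); the off-diagonal part of the true-score variance is the same as above.
True-score variance = [4.9²·0.94 + 21.9²·0.68] − 21.462 = 348.704 − 21.462 = 327.242.
Reliability = 327.242 / 482.158 = 0.679.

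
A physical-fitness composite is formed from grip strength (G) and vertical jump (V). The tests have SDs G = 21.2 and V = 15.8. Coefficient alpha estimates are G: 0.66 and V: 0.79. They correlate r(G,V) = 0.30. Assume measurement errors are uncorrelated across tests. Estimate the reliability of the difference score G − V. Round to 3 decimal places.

Var(G−V) = 21.2² + 15.8² − 2·21.2·15.8·0.30 = 699.08 − 200.976 = 498.104.
Because errors are independent across components, Cov(Tᵢ,Tⱼ) = Cov(Xᵢ,Xⱼ); the off-diagonal part of the true-score variance is the same as above.
True-score variance = [21.2²·0.66 + 15.8²·0.79] − 200.976 = 493.846 − 200.976 = 292.87.
Reliability = 292.87 / 498.104 = 0.588.

0.588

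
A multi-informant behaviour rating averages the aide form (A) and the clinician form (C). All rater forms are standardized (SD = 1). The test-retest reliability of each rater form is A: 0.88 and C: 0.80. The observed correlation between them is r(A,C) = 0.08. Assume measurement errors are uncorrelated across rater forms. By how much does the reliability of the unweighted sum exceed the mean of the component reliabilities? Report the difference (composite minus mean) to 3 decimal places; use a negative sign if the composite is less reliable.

0.012

Var(sum) = 2 + 0.16 = 2.16; true-score variance = 1.68 + 0.16 = 1.84; composite reliability = 0.8519.
Mean component reliability = 0.8400.
Difference = 0.8519 − 0.8400 = 0.012.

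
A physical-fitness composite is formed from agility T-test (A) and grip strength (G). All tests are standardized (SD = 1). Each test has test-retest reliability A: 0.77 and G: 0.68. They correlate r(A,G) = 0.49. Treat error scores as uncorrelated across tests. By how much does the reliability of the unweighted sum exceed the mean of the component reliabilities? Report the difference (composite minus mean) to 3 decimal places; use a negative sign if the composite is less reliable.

Var(sum) = 2 + 0.98 = 2.98; true-score variance = 1.45 + 0.98 = 2.43; composite reliability = 0.8154.
Mean component reliability = 0.7250.
Difference = 0.8154 − 0.7250 = 0.090.

0.090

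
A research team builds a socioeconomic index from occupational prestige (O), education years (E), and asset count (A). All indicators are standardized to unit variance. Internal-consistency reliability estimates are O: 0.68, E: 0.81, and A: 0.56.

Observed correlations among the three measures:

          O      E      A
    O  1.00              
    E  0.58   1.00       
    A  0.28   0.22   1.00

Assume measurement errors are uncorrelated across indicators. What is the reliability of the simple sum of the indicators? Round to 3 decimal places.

0.816

Var(O+E+A) = 3 + 2·[0.58 + 0.28 + 0.22] = 3 + 2.16 = 5.16.
With uncorrelated errors the cross-covariances are all true-score covariance, so they carry over unchanged; only the diagonal terms shrink to ρᵢσᵢ².
True-score variance = [0.68 + 0.81 + 0.56] + 2.16 = 2.05 + 2.16 = 4.21.
Reliability = 4.21 / 5.16 = 0.816.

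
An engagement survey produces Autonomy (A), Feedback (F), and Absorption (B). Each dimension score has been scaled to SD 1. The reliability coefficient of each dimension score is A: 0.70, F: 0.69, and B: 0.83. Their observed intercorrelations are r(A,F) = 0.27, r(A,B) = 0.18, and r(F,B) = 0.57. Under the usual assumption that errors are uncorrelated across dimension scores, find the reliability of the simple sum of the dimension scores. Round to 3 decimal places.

Var(A+F+B) = 3 + 2·[0.27 + 0.18 + 0.57] = 3 + 2.04 = 5.04.
Under uncorrelated errors the observed covariances equal the true-score covariances, so only the own-variance terms attenuate.
True-score variance = [0.70 + 0.69 + 0.83] + 2.04 = 2.22 + 2.04 = 4.26.
Reliability = 4.26 / 5.04 = 0.845.

0.845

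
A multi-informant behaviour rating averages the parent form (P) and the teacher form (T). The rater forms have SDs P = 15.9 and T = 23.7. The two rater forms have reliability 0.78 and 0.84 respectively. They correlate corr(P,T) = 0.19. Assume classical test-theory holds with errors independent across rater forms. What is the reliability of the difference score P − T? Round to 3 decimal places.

Var(P−T) = 15.9² + 23.7² − 2·15.9·23.7·0.19 = 814.5 − 143.195 = 671.305.
With uncorrelated errors the cross-covariances are all true-score covariance, so they carry over unchanged; only the diagonal terms shrink to ρᵢσᵢ².
True-score variance = [15.9²·0.78 + 23.7²·0.84] − 143.195 = 669.011 − 143.195 = 525.816.
Reliability = 525.816 / 671.305 = 0.783.

0.783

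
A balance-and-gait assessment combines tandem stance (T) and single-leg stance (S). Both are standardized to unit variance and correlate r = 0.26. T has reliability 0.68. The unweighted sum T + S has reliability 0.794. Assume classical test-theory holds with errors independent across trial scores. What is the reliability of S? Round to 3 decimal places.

Var(T+S) = 2 + 2·0.26 = 2.520.
True-score variance = ρ_T + ρ_S + 2·0.26, so 0.794 = (0.68 + ρ_S + 0.52) / 2.520.
ρ_S = 0.794·2.520 − 0.68 − 0.52 = 0.801.

0.801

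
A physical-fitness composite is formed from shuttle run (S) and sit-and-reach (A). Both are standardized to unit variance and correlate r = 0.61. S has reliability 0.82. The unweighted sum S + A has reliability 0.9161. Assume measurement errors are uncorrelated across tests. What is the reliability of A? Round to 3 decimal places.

0.910

Var(S+A) = 2 + 2·0.61 = 3.220.
True-score variance = ρ_S + ρ_A + 2·0.61, so 0.9161 = (0.82 + ρ_A + 1.22) / 3.220.
ρ_A = 0.9161·3.220 − 0.82 − 1.22 = 0.910.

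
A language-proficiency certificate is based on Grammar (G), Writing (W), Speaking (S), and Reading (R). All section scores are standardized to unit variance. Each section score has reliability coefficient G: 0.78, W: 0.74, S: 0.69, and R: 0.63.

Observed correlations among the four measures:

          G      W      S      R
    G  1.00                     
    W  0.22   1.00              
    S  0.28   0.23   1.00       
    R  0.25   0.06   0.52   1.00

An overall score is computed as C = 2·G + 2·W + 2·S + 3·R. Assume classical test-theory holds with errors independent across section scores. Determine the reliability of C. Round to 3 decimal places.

Var(C) = 2² + 2² + 2² + 3² + 2·[4·0.22 + 4·0.28 + 6·0.25 + 4·0.23 + 6·0.06 + 6·0.52] = 21 + 15.8 = 36.8.
Because errors are independent across components, Cov(Tᵢ,Tⱼ) = Cov(Xᵢ,Xⱼ); the off-diagonal part of the true-score variance is the same as above.
True-score variance = [2²·0.78 + 2²·0.74 + 2²·0.69 + 3²·0.63] + 15.8 = 14.51 + 15.8 = 30.31.
Reliability = 30.31 / 36.8 = 0.824.

0.824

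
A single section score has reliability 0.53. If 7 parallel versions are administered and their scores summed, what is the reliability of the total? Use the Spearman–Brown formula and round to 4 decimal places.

0.8876

ρ_k = kρ / (1 + (k−1)ρ) = 7·0.53 / (1 + 6·0.53) = 3.710 / 4.180 = 0.8876.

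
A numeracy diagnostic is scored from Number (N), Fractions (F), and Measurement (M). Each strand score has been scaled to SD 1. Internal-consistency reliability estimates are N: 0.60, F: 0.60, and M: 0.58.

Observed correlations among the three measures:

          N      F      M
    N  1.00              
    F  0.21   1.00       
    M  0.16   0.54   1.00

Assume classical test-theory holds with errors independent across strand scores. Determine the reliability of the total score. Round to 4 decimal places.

Var(N+F+M) = 3 + 2·[0.21 + 0.16 + 0.54] = 3 + 1.82 = 4.82.
Because errors are independent across components, Cov(Tᵢ,Tⱼ) = Cov(Xᵢ,Xⱼ); the off-diagonal part of the true-score variance is the same as above.
True-score variance = [0.60 + 0.60 + 0.58] + 1.82 = 1.78 + 1.82 = 3.6.
Reliability = 3.6 / 4.82 = 0.7469.

0.7469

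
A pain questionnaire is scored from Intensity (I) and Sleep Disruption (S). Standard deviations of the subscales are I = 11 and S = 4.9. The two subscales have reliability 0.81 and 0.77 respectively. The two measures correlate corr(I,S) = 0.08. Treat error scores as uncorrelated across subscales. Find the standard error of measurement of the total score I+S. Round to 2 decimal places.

Var(total) = 145.01 + 8.624 = 153.634.
True-score variance = 116.498 + 8.624 = 125.122, so reliability = 0.8144.
Error variance = 153.634 − 125.122 = 28.5123; SEM = √28.5123 = 5.34.

5.34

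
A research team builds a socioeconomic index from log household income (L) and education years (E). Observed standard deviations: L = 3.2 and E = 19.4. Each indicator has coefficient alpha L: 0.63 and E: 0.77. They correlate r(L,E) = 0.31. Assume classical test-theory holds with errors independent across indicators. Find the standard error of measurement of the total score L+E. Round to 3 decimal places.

Var(total) = 386.6 + 38.4896 = 425.09.
True-score variance = 296.248 + 38.4896 = 334.738, so reliability = 0.7875.
Error variance = 425.09 − 334.738 = 90.3516; SEM = √90.3516 = 9.505.

9.505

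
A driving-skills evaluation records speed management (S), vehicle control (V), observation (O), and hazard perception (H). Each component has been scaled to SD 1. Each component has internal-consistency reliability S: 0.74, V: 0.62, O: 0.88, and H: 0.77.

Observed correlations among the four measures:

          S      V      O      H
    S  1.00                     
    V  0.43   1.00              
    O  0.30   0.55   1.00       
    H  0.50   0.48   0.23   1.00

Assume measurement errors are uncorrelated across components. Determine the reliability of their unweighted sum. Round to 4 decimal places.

Var(S+V+O+H) = 4 + 2·[0.43 + 0.30 + 0.50 + 0.55 + 0.48 + 0.23] = 4 + 4.98 = 8.98.
Because errors are independent across components, Cov(Tᵢ,Tⱼ) = Cov(Xᵢ,Xⱼ); the off-diagonal part of the true-score variance is the same as above.
True-score variance = [0.74 + 0.62 + 0.88 + 0.77] + 4.98 = 3.01 + 4.98 = 7.99.
Reliability = 7.99 / 8.98 = 0.8898.

0.8898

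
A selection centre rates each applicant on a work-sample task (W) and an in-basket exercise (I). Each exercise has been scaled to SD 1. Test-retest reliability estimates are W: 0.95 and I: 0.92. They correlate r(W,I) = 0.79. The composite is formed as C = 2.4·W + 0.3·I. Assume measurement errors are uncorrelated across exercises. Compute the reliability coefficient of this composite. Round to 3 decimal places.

Var(C) = 2.4² + 0.3² + 2·[0.72·0.79] = 5.85 + 1.1376 = 6.9876.
Under uncorrelated errors the observed covariances equal the true-score covariances, so only the own-variance terms attenuate.
True-score variance = [2.4²·0.95 + 0.3²·0.92] + 1.1376 = 5.5548 + 1.1376 = 6.6924.
Reliability = 6.6924 / 6.9876 = 0.958.

0.958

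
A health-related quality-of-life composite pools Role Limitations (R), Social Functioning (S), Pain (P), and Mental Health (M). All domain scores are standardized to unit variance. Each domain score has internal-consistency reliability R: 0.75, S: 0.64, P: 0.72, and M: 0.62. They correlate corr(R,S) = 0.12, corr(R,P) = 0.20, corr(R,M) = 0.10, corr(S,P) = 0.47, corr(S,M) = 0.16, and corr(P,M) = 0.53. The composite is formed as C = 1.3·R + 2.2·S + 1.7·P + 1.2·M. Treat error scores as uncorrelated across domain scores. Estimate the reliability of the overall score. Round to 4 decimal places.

0.8172

Var(C) = 1.3² + 2.2² + 1.7² + 1.2² + 2·[2.86·0.12 + 2.21·0.20 + 1.56·0.10 + 3.74·0.47 + 2.64·0.16 + 2.04·0.53] = 10.86 + 8.4052 = 19.2652.
Because errors are independent across components, Cov(Tᵢ,Tⱼ) = Cov(Xᵢ,Xⱼ); the off-diagonal part of the true-score variance is the same as above.
True-score variance = [1.3²·0.75 + 2.2²·0.64 + 1.7²·0.72 + 1.2²·0.62] + 8.4052 = 7.3387 + 8.4052 = 15.7439.
Reliability = 15.7439 / 19.2652 = 0.8172.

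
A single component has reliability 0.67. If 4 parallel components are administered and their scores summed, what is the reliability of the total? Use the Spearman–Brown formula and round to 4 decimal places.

0.8904

ρ_k = kρ / (1 + (k−1)ρ) = 4·0.67 / (1 + 3·0.67) = 2.680 / 3.010 = 0.8904.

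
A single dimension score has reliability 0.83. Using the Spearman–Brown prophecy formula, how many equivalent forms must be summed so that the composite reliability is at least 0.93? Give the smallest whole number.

3

k ≥ ρ*(1−ρ₁)/(ρ₁(1−ρ*)) = 0.93·0.17 / (0.83·0.07) = 2.721.
Smallest integer k = 3.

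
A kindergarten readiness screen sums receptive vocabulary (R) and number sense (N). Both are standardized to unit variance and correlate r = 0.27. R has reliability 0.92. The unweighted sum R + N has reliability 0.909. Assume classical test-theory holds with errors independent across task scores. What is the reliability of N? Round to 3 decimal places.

Var(R+N) = 2 + 2·0.27 = 2.540.
True-score variance = ρ_R + ρ_N + 2·0.27, so 0.909 = (0.92 + ρ_N + 0.54) / 2.540.
ρ_N = 0.909·2.540 − 0.92 − 0.54 = 0.849.

0.849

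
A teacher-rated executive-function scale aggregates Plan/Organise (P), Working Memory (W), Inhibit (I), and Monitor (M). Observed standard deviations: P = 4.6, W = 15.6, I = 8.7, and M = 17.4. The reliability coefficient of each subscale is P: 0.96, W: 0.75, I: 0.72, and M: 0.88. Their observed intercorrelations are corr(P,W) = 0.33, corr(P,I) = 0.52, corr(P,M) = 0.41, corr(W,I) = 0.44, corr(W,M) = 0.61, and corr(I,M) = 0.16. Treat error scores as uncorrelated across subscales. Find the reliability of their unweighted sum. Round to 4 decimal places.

0.9081

Var(P+W+I+M) = 4.6² + 15.6² + 8.7² + 17.4² + 2·[4.6·15.6·0.33 + 4.6·8.7·0.52 + 4.6·17.4·0.41 + 15.6·8.7·0.44 + 15.6·17.4·0.61 + 8.7·17.4·0.16] = 642.97 + 653.647 = 1296.62.
Because errors are independent across components, Cov(Tᵢ,Tⱼ) = Cov(Xᵢ,Xⱼ); the off-diagonal part of the true-score variance is the same as above.
True-score variance = [4.6²·0.96 + 15.6²·0.75 + 8.7²·0.72 + 17.4²·0.88] + 653.647 = 523.759 + 653.647 = 1177.41.
Reliability = 1177.41 / 1296.62 = 0.9081.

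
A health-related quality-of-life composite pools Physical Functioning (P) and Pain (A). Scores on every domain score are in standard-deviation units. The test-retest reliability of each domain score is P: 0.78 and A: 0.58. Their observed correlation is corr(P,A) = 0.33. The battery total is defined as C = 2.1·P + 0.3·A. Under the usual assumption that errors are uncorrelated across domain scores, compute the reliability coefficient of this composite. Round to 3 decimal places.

0.795

Var(C) = 2.1² + 0.3² + 2·[0.63·0.33] = 4.5 + 0.4158 = 4.9158.
Under uncorrelated errors the observed covariances equal the true-score covariances, so only the own-variance terms attenuate.
True-score variance = [2.1²·0.78 + 0.3²·0.58] + 0.4158 = 3.492 + 0.4158 = 3.9078.
Reliability = 3.9078 / 4.9158 = 0.795.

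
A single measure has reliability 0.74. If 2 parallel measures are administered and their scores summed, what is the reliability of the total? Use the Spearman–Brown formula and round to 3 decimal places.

0.851

ρ_k = kρ / (1 + (k−1)ρ) = 2·0.74 / (1 + 1·0.74) = 1.480 / 1.740 = 0.851.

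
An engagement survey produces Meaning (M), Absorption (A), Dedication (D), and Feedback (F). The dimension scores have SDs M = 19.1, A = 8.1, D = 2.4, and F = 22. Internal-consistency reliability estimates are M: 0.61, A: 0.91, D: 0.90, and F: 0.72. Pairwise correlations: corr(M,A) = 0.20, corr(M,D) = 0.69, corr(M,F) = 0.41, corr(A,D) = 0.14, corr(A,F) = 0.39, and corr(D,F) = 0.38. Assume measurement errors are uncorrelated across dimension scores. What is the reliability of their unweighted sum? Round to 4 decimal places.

0.8194

Var(M+A+D+F) = 19.1² + 8.1² + 2.4² + 22² + 2·[19.1·8.1·0.20 + 19.1·2.4·0.69 + 19.1·22·0.41 + 8.1·2.4·0.14 + 8.1·22·0.39 + 2.4·22·0.38] = 920.18 + 654.274 = 1574.45.
With uncorrelated errors the cross-covariances are all true-score covariance, so they carry over unchanged; only the diagonal terms shrink to ρᵢσᵢ².
True-score variance = [19.1²·0.61 + 8.1²·0.91 + 2.4²·0.90 + 22²·0.72] + 654.274 = 635.903 + 654.274 = 1290.18.
Reliability = 1290.18 / 1574.45 = 0.8194.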